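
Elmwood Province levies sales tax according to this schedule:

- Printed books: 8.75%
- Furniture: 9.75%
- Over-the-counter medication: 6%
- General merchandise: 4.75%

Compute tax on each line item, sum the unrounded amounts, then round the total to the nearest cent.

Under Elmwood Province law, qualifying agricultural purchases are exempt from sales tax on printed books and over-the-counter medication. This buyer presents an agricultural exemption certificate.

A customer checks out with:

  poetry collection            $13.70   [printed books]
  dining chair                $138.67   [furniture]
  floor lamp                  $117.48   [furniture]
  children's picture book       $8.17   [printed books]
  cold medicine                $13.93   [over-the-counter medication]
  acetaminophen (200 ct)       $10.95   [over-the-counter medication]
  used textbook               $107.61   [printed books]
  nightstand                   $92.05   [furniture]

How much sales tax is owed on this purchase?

$33.95

Poetry collection $13.70: printed books, buyer-exempt → 0% → $0.00
Dining chair $138.67: furniture → 9.75% → $13.520325
Floor lamp $117.48: furniture → 9.75% → $11.4543
Children's picture book $8.17: printed books, buyer-exempt → 0% → $0.00
Cold medicine $13.93: over-the-counter medication, buyer-exempt → 0% → $0.00
Acetaminophen (200 ct) $10.95: over-the-counter medication, buyer-exempt → 0% → $0.00
Used textbook $107.61: printed books, buyer-exempt → 0% → $0.00
Nightstand $92.05: furniture → 9.75% → $8.974875
Unrounded tax sum = $33.9495 → $33.95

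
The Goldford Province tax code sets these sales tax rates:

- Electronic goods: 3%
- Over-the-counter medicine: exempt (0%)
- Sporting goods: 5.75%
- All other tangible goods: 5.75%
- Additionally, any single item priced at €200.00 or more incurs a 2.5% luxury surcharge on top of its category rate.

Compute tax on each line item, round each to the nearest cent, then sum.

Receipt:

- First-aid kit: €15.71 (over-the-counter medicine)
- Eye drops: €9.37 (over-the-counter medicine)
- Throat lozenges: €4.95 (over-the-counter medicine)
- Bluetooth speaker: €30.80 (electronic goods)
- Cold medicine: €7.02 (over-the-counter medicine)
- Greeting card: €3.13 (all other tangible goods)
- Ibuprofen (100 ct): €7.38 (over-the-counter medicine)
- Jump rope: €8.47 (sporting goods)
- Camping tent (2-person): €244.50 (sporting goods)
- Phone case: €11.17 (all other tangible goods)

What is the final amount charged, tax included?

First-aid kit €15.71: over-the-counter medicine → 0% → €0.00
Eye drops €9.37: over-the-counter medicine → 0% → €0.00
Throat lozenges €4.95: over-the-counter medicine → 0% → €0.00
Bluetooth speaker €30.80: electronic goods → 3% → €0.92
Cold medicine €7.02: over-the-counter medicine → 0% → €0.00
Greeting card €3.13: all other tangible goods → 5.75% → €0.18
Ibuprofen (100 ct) €7.38: over-the-counter medicine → 0% → €0.00
Jump rope €8.47: sporting goods → 5.75% → €0.49
Camping tent (2-person) €244.50: sporting goods → 5.75% + 2.5% surcharge = 8.25% → €20.17
Phone case €11.17: all other tangible goods → 5.75% → €0.64
Subtotal = €342.50; tax = €22.40; total due = €364.90

€364.90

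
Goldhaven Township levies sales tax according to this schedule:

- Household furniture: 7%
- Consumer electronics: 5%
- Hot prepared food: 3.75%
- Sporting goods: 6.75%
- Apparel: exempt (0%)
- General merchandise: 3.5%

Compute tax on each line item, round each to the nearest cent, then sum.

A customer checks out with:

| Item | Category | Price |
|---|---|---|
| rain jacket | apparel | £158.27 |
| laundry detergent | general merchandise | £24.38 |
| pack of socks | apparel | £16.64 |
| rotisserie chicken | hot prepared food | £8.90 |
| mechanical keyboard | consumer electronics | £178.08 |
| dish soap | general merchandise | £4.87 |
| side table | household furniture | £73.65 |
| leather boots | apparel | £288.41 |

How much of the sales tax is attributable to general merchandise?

£1.02

Laundry detergent £24.38: general merchandise → 3.5% → £0.85
Dish soap £4.87: general merchandise → 3.5% → £0.17
Tax on general merchandise = £0.85 + £0.17 = £1.02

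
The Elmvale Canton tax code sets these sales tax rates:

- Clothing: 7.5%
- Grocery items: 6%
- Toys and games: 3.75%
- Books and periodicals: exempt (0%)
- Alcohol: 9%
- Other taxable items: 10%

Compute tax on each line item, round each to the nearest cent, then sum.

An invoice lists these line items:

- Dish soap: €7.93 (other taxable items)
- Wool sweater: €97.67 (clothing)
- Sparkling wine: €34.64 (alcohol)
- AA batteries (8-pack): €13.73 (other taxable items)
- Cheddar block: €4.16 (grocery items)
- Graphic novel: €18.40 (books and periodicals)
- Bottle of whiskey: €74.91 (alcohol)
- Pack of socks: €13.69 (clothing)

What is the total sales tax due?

€20.63

Dish soap €7.93: other taxable items → 10% → €0.79
Wool sweater €97.67: clothing → 7.5% → €7.33
Sparkling wine €34.64: alcohol → 9% → €3.12
AA batteries (8-pack) €13.73: other taxable items → 10% → €1.37
Cheddar block €4.16: grocery items → 6% → €0.25
Graphic novel €18.40: books and periodicals → 0% → €0.00
Bottle of whiskey €74.91: alcohol → 9% → €6.74
Pack of socks €13.69: clothing → 7.5% → €1.03
Total tax = €0.79 + €7.33 + €3.12 + €1.37 + €0.25 + €6.74 + €1.03 = €20.63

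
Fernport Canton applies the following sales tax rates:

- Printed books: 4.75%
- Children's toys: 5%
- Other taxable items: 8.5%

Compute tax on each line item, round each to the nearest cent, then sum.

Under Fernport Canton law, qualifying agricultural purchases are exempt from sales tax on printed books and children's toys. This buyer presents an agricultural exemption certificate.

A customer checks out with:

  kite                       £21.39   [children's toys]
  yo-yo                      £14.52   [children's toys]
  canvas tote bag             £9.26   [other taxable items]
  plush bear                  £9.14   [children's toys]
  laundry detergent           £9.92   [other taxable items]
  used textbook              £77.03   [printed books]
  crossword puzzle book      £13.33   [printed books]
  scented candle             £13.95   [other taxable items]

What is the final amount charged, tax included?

£171.36

Kite £21.39: children's toys, buyer-exempt → 0% → £0.00
Yo-yo £14.52: children's toys, buyer-exempt → 0% → £0.00
Canvas tote bag £9.26: other taxable items → 8.5% → £0.79
Plush bear £9.14: children's toys, buyer-exempt → 0% → £0.00
Laundry detergent £9.92: other taxable items → 8.5% → £0.84
Used textbook £77.03: printed books, buyer-exempt → 0% → £0.00
Crossword puzzle book £13.33: printed books, buyer-exempt → 0% → £0.00
Scented candle £13.95: other taxable items → 8.5% → £1.19
Subtotal = £168.54; tax = £2.82; total due = £171.36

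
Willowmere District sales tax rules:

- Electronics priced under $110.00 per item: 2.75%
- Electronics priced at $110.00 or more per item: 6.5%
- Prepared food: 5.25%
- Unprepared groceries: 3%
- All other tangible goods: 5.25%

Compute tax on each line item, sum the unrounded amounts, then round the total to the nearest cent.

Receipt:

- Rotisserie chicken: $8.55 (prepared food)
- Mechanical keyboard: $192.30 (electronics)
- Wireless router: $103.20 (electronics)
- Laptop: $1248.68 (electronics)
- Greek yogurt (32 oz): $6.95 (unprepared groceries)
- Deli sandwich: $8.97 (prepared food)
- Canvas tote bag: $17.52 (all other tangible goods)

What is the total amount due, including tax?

$1684.72

Rotisserie chicken $8.55: prepared food → 5.25% → $0.448875
Mechanical keyboard $192.30: electronics, $110.00 or more → 6.5% → $12.4995
Wireless router $103.20: electronics, under $110.00 → 2.75% → $2.838
Laptop $1248.68: electronics, $110.00 or more → 6.5% → $81.1642
Greek yogurt (32 oz) $6.95: unprepared groceries → 3% → $0.2085
Deli sandwich $8.97: prepared food → 5.25% → $0.470925
Canvas tote bag $17.52: all other tangible goods → 5.25% → $0.9198
Subtotal = $1586.17; unrounded tax = $98.5498 → $98.55; total due = $1684.72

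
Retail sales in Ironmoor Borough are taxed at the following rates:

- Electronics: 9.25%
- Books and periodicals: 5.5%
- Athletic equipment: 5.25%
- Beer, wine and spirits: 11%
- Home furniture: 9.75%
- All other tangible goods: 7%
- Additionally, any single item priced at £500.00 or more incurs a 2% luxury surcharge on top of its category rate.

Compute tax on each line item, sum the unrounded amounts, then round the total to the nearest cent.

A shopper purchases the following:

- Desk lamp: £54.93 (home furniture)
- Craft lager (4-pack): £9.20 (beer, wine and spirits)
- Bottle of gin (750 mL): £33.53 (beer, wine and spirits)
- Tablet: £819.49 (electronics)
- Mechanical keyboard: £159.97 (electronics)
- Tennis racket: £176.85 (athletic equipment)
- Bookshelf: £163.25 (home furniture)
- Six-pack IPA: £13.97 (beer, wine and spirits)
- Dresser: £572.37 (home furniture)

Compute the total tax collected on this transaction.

Desk lamp £54.93: home furniture → 9.75% → £5.355675
Craft lager (4-pack) £9.20: beer, wine and spirits → 11% → £1.012
Bottle of gin (750 mL) £33.53: beer, wine and spirits → 11% → £3.6883
Tablet £819.49: electronics → 9.25% + 2% surcharge = 11.25% → £92.192625
Mechanical keyboard £159.97: electronics → 9.25% → £14.797225
Tennis racket £176.85: athletic equipment → 5.25% → £9.284625
Bookshelf £163.25: home furniture → 9.75% → £15.916875
Six-pack IPA £13.97: beer, wine and spirits → 11% → £1.5367
Dresser £572.37: home furniture → 9.75% + 2% surcharge = 11.75% → £67.253475
Unrounded tax sum = £211.0375 → £211.04

£211.04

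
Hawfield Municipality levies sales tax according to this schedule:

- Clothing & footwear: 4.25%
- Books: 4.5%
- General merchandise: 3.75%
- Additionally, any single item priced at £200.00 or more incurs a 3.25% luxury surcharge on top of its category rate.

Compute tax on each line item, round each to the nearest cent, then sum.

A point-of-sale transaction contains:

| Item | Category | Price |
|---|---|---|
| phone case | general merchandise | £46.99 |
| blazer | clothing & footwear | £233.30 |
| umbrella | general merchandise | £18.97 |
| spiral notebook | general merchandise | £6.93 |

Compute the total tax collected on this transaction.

Phone case £46.99: general merchandise → 3.75% → £1.76
Blazer £233.30: clothing & footwear → 4.25% + 3.25% surcharge = 7.5% → £17.50
Umbrella £18.97: general merchandise → 3.75% → £0.71
Spiral notebook £6.93: general merchandise → 3.75% → £0.26
Total tax = £1.76 + £17.50 + £0.71 + £0.26 = £20.23

£20.23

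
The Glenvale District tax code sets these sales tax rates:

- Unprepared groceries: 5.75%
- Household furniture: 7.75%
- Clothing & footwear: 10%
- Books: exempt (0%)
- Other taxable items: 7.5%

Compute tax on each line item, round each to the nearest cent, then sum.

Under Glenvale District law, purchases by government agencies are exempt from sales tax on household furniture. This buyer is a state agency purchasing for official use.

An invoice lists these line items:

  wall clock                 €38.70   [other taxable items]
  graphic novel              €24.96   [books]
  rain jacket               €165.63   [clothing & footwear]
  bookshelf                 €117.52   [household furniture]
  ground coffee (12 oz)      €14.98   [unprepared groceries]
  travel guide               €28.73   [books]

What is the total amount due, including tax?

Wall clock €38.70: other taxable items → 7.5% → €2.90
Graphic novel €24.96: books → 0% → €0.00
Rain jacket €165.63: clothing & footwear → 10% → €16.56
Bookshelf €117.52: household furniture, buyer-exempt → 0% → €0.00
Ground coffee (12 oz) €14.98: unprepared groceries → 5.75% → €0.86
Travel guide €28.73: books → 0% → €0.00
Subtotal = €390.52; tax = €20.32; total due = €410.84

€410.84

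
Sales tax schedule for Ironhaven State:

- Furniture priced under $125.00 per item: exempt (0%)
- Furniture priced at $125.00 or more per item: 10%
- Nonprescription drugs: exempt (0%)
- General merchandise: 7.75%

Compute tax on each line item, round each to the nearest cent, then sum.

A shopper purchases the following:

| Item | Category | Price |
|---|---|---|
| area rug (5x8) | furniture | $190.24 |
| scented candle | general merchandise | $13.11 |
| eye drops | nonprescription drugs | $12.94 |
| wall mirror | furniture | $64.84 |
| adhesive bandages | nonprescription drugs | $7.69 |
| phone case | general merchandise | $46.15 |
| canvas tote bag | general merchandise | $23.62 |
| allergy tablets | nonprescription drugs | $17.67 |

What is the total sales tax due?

Area rug (5x8) $190.24: furniture, $125.00 or more → 10% → $19.02
Scented candle $13.11: general merchandise → 7.75% → $1.02
Eye drops $12.94: nonprescription drugs → 0% → $0.00
Wall mirror $64.84: furniture, under $125.00 → 0% → $0.00
Adhesive bandages $7.69: nonprescription drugs → 0% → $0.00
Phone case $46.15: general merchandise → 7.75% → $3.58
Canvas tote bag $23.62: general merchandise → 7.75% → $1.83
Allergy tablets $17.67: nonprescription drugs → 0% → $0.00
Total tax = $19.02 + $1.02 + $3.58 + $1.83 = $25.45

$25.45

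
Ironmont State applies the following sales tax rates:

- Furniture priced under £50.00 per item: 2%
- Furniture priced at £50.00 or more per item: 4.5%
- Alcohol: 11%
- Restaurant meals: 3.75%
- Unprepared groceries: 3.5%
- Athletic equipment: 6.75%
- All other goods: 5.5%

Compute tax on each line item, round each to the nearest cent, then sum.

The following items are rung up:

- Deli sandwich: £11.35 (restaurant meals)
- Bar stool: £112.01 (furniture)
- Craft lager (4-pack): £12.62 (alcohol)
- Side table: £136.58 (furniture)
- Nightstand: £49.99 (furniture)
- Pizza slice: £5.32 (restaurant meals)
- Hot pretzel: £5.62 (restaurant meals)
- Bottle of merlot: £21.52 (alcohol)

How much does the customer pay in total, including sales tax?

£371.80

Deli sandwich £11.35: restaurant meals → 3.75% → £0.43
Bar stool £112.01: furniture, £50.00 or more → 4.5% → £5.04
Craft lager (4-pack) £12.62: alcohol → 11% → £1.39
Side table £136.58: furniture, £50.00 or more → 4.5% → £6.15
Nightstand £49.99: furniture, under £50.00 → 2% → £1.00
Pizza slice £5.32: restaurant meals → 3.75% → £0.20
Hot pretzel £5.62: restaurant meals → 3.75% → £0.21
Bottle of merlot £21.52: alcohol → 11% → £2.37
Subtotal = £355.01; tax = £16.79; total due = £371.80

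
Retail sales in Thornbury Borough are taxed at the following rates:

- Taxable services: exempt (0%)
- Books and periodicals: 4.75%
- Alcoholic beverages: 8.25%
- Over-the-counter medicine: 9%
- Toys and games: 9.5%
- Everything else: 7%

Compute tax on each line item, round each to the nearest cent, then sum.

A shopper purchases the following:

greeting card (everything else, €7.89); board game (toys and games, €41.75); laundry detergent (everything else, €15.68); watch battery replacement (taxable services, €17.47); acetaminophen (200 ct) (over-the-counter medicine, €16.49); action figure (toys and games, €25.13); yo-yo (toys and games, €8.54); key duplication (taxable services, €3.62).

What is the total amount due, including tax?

€146.87

Greeting card €7.89: everything else → 7% → €0.55
Board game €41.75: toys and games → 9.5% → €3.97
Laundry detergent €15.68: everything else → 7% → €1.10
Watch battery replacement €17.47: taxable services → 0% → €0.00
Acetaminophen (200 ct) €16.49: over-the-counter medicine → 9% → €1.48
Action figure €25.13: toys and games → 9.5% → €2.39
Yo-yo €8.54: toys and games → 9.5% → €0.81
Key duplication €3.62: taxable services → 0% → €0.00
Subtotal = €136.57; tax = €10.30; total due = €146.87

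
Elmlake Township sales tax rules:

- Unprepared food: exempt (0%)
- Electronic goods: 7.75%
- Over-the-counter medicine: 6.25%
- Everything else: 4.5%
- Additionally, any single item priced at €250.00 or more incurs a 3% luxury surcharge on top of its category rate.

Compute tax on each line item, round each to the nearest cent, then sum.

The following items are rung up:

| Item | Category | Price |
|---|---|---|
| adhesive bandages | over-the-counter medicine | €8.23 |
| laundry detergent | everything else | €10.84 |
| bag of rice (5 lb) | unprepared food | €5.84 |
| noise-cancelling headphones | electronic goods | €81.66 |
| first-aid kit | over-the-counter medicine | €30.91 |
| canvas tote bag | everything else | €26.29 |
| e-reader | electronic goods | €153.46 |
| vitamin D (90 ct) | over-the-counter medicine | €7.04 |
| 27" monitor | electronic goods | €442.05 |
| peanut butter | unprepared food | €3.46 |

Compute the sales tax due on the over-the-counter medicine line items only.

Adhesive bandages €8.23: over-the-counter medicine → 6.25% → €0.51
First-aid kit €30.91: over-the-counter medicine → 6.25% → €1.93
Vitamin D (90 ct) €7.04: over-the-counter medicine → 6.25% → €0.44
Tax on over-the-counter medicine = €0.51 + €1.93 + €0.44 = €2.88

€2.88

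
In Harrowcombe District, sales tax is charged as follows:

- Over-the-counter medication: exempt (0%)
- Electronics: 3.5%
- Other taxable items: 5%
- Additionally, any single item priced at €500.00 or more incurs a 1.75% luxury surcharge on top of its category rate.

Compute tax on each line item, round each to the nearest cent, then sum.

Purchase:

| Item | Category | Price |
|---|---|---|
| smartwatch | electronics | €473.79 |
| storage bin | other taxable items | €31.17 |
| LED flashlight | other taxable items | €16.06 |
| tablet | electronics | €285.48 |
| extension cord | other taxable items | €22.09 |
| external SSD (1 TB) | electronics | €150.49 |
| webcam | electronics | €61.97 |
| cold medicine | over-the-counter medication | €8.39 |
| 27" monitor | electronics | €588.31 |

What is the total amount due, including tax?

Smartwatch €473.79: electronics → 3.5% → €16.58
Storage bin €31.17: other taxable items → 5% → €1.56
LED flashlight €16.06: other taxable items → 5% → €0.80
Tablet €285.48: electronics → 3.5% → €9.99
Extension cord €22.09: other taxable items → 5% → €1.10
External SSD (1 TB) €150.49: electronics → 3.5% → €5.27
Webcam €61.97: electronics → 3.5% → €2.17
Cold medicine €8.39: over-the-counter medication → 0% → €0.00
27" monitor €588.31: electronics → 3.5% + 1.75% surcharge = 5.25% → €30.89
Subtotal = €1637.75; tax = €68.36; total due = €1706.11

€1706.11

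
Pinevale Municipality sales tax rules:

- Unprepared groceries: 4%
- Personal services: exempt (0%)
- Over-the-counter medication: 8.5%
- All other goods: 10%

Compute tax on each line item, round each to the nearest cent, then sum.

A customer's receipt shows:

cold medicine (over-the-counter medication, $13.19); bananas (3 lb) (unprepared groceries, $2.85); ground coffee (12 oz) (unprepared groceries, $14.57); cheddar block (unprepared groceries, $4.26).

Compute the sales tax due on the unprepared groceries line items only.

Bananas (3 lb) $2.85: unprepared groceries → 4% → $0.11
Ground coffee (12 oz) $14.57: unprepared groceries → 4% → $0.58
Cheddar block $4.26: unprepared groceries → 4% → $0.17
Tax on unprepared groceries = $0.11 + $0.58 + $0.17 = $0.86

$0.86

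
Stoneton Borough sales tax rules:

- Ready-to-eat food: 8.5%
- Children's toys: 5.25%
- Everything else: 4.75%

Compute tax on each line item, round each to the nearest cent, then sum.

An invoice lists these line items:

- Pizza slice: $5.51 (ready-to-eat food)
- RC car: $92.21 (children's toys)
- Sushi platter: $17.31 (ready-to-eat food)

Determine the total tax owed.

Pizza slice $5.51: ready-to-eat food → 8.5% → $0.47
RC car $92.21: children's toys → 5.25% → $4.84
Sushi platter $17.31: ready-to-eat food → 8.5% → $1.47
Total tax = $0.47 + $4.84 + $1.47 = $6.78

$6.78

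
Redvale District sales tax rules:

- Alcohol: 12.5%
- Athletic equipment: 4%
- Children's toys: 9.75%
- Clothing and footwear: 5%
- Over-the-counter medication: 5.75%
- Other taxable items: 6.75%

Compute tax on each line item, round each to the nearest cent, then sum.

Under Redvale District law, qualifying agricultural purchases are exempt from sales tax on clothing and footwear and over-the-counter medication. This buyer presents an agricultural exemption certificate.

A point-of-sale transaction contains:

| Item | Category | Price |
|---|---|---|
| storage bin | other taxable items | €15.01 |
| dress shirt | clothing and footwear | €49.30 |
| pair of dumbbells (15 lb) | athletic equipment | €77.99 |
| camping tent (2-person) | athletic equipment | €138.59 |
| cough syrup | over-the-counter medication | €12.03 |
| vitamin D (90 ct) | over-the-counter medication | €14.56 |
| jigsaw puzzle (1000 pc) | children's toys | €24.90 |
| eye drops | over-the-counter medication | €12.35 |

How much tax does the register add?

€12.10

Storage bin €15.01: other taxable items → 6.75% → €1.01
Dress shirt €49.30: clothing and footwear, buyer-exempt → 0% → €0.00
Pair of dumbbells (15 lb) €77.99: athletic equipment → 4% → €3.12
Camping tent (2-person) €138.59: athletic equipment → 4% → €5.54
Cough syrup €12.03: over-the-counter medication, buyer-exempt → 0% → €0.00
Vitamin D (90 ct) €14.56: over-the-counter medication, buyer-exempt → 0% → €0.00
Jigsaw puzzle (1000 pc) €24.90: children's toys → 9.75% → €2.43
Eye drops €12.35: over-the-counter medication, buyer-exempt → 0% → €0.00
Total tax = €1.01 + €3.12 + €5.54 + €2.43 = €12.10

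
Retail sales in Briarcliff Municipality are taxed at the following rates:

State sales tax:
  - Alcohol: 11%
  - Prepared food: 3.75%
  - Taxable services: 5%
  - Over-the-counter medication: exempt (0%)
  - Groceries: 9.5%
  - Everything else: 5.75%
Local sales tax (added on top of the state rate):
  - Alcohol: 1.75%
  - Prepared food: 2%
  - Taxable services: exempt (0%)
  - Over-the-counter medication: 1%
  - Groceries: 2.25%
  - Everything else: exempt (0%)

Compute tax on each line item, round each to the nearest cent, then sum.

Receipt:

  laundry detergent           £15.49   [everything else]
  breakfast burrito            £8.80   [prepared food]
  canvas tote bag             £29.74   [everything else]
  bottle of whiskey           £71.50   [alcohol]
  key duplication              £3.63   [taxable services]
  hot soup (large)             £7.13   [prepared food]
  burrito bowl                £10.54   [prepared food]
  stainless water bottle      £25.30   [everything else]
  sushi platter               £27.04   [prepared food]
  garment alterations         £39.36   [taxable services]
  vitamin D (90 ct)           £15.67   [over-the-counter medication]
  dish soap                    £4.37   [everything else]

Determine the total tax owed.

Laundry detergent £15.49: everything else → 5.75% + 0% local = 5.75% → £0.89
Breakfast burrito £8.80: prepared food → 3.75% + 2% local = 5.75% → £0.51
Canvas tote bag £29.74: everything else → 5.75% + 0% local = 5.75% → £1.71
Bottle of whiskey £71.50: alcohol → 11% + 1.75% local = 12.75% → £9.12
Key duplication £3.63: taxable services → 5% + 0% local = 5% → £0.18
Hot soup (large) £7.13: prepared food → 3.75% + 2% local = 5.75% → £0.41
Burrito bowl £10.54: prepared food → 3.75% + 2% local = 5.75% → £0.61
Stainless water bottle £25.30: everything else → 5.75% + 0% local = 5.75% → £1.45
Sushi platter £27.04: prepared food → 3.75% + 2% local = 5.75% → £1.55
Garment alterations £39.36: taxable services → 5% + 0% local = 5% → £1.97
Vitamin D (90 ct) £15.67: over-the-counter medication → 0% + 1% local = 1% → £0.16
Dish soap £4.37: everything else → 5.75% + 0% local = 5.75% → £0.25
Total tax = £0.89 + £0.51 + £1.71 + £9.12 + £0.18 + £0.41 + £0.61 + £1.45 + £1.55 + £1.97 + £0.16 + £0.25 = £18.81

£18.81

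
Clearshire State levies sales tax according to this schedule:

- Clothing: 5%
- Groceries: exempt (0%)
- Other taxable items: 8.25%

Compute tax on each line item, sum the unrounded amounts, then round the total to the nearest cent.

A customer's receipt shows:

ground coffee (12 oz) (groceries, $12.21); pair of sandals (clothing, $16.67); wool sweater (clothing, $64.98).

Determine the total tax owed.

Ground coffee (12 oz) $12.21: groceries → 0% → $0.00
Pair of sandals $16.67: clothing → 5% → $0.8335
Wool sweater $64.98: clothing → 5% → $3.249
Unrounded tax sum = $4.0825 → $4.08

$4.08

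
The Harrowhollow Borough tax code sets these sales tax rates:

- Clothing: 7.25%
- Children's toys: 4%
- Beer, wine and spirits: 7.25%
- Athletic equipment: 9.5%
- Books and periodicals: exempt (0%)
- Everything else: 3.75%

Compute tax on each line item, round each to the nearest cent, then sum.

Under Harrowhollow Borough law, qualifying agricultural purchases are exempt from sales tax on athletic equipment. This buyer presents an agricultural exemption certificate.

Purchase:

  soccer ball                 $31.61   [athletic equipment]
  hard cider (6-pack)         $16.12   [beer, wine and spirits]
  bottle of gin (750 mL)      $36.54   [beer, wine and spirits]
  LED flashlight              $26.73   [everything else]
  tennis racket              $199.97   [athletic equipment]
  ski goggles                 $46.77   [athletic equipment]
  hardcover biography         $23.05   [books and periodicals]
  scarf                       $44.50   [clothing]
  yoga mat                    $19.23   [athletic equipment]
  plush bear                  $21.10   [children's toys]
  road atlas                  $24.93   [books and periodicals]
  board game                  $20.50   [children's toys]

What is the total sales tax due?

Soccer ball $31.61: athletic equipment, buyer-exempt → 0% → $0.00
Hard cider (6-pack) $16.12: beer, wine and spirits → 7.25% → $1.17
Bottle of gin (750 mL) $36.54: beer, wine and spirits → 7.25% → $2.65
LED flashlight $26.73: everything else → 3.75% → $1.00
Tennis racket $199.97: athletic equipment, buyer-exempt → 0% → $0.00
Ski goggles $46.77: athletic equipment, buyer-exempt → 0% → $0.00
Hardcover biography $23.05: books and periodicals → 0% → $0.00
Scarf $44.50: clothing → 7.25% → $3.23
Yoga mat $19.23: athletic equipment, buyer-exempt → 0% → $0.00
Plush bear $21.10: children's toys → 4% → $0.84
Road atlas $24.93: books and periodicals → 0% → $0.00
Board game $20.50: children's toys → 4% → $0.82
Total tax = $1.17 + $2.65 + $1.00 + $3.23 + $0.84 + $0.82 = $9.71

$9.71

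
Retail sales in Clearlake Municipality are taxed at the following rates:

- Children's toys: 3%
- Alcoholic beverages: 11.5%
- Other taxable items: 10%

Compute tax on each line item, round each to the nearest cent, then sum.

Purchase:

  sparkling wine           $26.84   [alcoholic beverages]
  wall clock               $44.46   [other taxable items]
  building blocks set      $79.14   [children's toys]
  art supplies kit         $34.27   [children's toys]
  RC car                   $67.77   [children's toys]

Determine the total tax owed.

Sparkling wine $26.84: alcoholic beverages → 11.5% → $3.09
Wall clock $44.46: other taxable items → 10% → $4.45
Building blocks set $79.14: children's toys → 3% → $2.37
Art supplies kit $34.27: children's toys → 3% → $1.03
RC car $67.77: children's toys → 3% → $2.03
Total tax = $3.09 + $4.45 + $2.37 + $1.03 + $2.03 = $12.97

$12.97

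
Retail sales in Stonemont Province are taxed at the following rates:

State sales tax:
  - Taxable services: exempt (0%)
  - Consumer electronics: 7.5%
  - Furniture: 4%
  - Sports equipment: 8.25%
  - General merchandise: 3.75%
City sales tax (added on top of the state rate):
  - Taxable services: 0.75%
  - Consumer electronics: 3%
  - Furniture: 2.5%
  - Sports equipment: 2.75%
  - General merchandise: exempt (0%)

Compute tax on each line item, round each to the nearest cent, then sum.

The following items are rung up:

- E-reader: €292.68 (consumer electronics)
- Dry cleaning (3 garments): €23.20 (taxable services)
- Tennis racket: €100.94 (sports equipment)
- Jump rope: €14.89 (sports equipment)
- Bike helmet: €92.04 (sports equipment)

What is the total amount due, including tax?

€577.51

E-reader €292.68: consumer electronics → 7.5% + 3% city = 10.5% → €30.73
Dry cleaning (3 garments) €23.20: taxable services → 0% + 0.75% city = 0.75% → €0.17
Tennis racket €100.94: sports equipment → 8.25% + 2.75% city = 11% → €11.10
Jump rope €14.89: sports equipment → 8.25% + 2.75% city = 11% → €1.64
Bike helmet €92.04: sports equipment → 8.25% + 2.75% city = 11% → €10.12
Subtotal = €523.75; tax = €53.76; total due = €577.51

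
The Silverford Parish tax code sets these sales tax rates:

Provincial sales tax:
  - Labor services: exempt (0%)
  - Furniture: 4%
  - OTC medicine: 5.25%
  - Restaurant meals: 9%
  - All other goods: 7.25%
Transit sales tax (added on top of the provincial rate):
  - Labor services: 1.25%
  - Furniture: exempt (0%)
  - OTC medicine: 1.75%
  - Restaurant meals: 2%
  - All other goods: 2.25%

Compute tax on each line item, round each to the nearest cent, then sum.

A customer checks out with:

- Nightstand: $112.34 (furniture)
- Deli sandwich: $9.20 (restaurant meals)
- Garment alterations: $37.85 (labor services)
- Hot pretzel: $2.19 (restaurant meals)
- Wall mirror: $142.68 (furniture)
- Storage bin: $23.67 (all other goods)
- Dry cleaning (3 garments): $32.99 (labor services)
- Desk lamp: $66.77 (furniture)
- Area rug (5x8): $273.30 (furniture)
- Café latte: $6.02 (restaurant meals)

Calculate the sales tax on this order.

$28.84

Nightstand $112.34: furniture → 4% + 0% transit = 4% → $4.49
Deli sandwich $9.20: restaurant meals → 9% + 2% transit = 11% → $1.01
Garment alterations $37.85: labor services → 0% + 1.25% transit = 1.25% → $0.47
Hot pretzel $2.19: restaurant meals → 9% + 2% transit = 11% → $0.24
Wall mirror $142.68: furniture → 4% + 0% transit = 4% → $5.71
Storage bin $23.67: all other goods → 7.25% + 2.25% transit = 9.5% → $2.25
Dry cleaning (3 garments) $32.99: labor services → 0% + 1.25% transit = 1.25% → $0.41
Desk lamp $66.77: furniture → 4% + 0% transit = 4% → $2.67
Area rug (5x8) $273.30: furniture → 4% + 0% transit = 4% → $10.93
Café latte $6.02: restaurant meals → 9% + 2% transit = 11% → $0.66
Total tax = $4.49 + $1.01 + $0.47 + $0.24 + $5.71 + $2.25 + $0.41 + $2.67 + $10.93 + $0.66 = $28.84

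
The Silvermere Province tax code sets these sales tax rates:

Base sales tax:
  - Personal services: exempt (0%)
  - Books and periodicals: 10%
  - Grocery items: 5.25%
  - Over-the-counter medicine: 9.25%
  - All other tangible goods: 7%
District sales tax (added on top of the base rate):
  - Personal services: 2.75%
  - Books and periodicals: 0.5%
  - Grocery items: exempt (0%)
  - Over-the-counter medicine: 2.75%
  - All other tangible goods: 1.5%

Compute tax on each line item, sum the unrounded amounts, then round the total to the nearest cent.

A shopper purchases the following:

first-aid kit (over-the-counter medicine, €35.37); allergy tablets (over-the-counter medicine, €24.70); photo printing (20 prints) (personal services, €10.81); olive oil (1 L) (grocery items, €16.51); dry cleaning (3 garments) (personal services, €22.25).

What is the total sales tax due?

€8.98

First-aid kit €35.37: over-the-counter medicine → 9.25% + 2.75% district = 12% → €4.2444
Allergy tablets €24.70: over-the-counter medicine → 9.25% + 2.75% district = 12% → €2.964
Photo printing (20 prints) €10.81: personal services → 0% + 2.75% district = 2.75% → €0.297275
Olive oil (1 L) €16.51: grocery items → 5.25% + 0% district = 5.25% → €0.866775
Dry cleaning (3 garments) €22.25: personal services → 0% + 2.75% district = 2.75% → €0.611875
Unrounded tax sum = €8.984325 → €8.98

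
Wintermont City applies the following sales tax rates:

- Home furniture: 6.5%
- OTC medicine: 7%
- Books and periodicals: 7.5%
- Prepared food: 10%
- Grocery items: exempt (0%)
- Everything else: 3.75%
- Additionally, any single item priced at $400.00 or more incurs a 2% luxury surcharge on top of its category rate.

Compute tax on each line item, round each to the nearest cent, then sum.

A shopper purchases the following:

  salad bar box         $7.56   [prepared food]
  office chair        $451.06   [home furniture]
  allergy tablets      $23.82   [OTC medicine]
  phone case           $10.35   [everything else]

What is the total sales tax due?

$41.16

Salad bar box $7.56: prepared food → 10% → $0.76
Office chair $451.06: home furniture → 6.5% + 2% surcharge = 8.5% → $38.34
Allergy tablets $23.82: OTC medicine → 7% → $1.67
Phone case $10.35: everything else → 3.75% → $0.39
Total tax = $0.76 + $38.34 + $1.67 + $0.39 = $41.16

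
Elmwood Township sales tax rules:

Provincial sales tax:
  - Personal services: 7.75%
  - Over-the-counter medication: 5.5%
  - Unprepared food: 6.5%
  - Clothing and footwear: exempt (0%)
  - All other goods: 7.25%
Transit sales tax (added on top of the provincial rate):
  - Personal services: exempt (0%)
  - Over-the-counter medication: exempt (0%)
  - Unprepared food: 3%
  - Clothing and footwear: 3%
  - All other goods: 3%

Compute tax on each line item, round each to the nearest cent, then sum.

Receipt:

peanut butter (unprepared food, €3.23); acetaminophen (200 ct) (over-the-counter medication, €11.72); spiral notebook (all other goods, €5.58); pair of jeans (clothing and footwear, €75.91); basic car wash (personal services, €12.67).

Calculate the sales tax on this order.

€4.78

Peanut butter €3.23: unprepared food → 6.5% + 3% transit = 9.5% → €0.31
Acetaminophen (200 ct) €11.72: over-the-counter medication → 5.5% + 0% transit = 5.5% → €0.64
Spiral notebook €5.58: all other goods → 7.25% + 3% transit = 10.25% → €0.57
Pair of jeans €75.91: clothing and footwear → 0% + 3% transit = 3% → €2.28
Basic car wash €12.67: personal services → 7.75% + 0% transit = 7.75% → €0.98
Total tax = €0.31 + €0.64 + €0.57 + €2.28 + €0.98 = €4.78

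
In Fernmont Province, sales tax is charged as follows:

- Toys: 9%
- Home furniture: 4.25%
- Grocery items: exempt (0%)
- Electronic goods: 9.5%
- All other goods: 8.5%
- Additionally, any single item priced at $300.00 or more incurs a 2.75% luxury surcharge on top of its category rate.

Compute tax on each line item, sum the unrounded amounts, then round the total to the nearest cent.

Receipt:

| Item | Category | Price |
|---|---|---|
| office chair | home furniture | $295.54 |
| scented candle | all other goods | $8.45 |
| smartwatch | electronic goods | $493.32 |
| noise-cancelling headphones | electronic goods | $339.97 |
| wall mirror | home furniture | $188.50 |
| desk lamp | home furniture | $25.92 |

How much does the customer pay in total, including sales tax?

Office chair $295.54: home furniture → 4.25% → $12.56045
Scented candle $8.45: all other goods → 8.5% → $0.71825
Smartwatch $493.32: electronic goods → 9.5% + 2.75% surcharge = 12.25% → $60.4317
Noise-cancelling headphones $339.97: electronic goods → 9.5% + 2.75% surcharge = 12.25% → $41.646325
Wall mirror $188.50: home furniture → 4.25% → $8.01125
Desk lamp $25.92: home furniture → 4.25% → $1.1016
Subtotal = $1351.70; unrounded tax = $124.469575 → $124.47; total due = $1476.17

$1476.17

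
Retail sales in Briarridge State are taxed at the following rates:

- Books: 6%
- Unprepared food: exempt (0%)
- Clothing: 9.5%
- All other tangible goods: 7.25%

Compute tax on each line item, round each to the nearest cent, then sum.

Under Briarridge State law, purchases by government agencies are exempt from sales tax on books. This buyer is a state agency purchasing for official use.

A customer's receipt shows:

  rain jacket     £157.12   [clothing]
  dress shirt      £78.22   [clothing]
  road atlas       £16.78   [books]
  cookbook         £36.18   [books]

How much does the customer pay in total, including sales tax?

£310.66

Rain jacket £157.12: clothing → 9.5% → £14.93
Dress shirt £78.22: clothing → 9.5% → £7.43
Road atlas £16.78: books, buyer-exempt → 0% → £0.00
Cookbook £36.18: books, buyer-exempt → 0% → £0.00
Subtotal = £288.30; tax = £22.36; total due = £310.66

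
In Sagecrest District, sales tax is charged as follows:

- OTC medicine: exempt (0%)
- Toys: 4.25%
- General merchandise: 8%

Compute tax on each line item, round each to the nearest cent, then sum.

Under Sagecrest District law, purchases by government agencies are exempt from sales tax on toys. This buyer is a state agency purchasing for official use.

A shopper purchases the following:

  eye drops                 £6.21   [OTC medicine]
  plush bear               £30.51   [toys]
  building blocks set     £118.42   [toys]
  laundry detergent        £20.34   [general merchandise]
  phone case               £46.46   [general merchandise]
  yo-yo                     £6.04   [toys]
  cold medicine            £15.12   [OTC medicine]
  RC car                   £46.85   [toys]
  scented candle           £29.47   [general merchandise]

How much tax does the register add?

£7.71

Eye drops £6.21: OTC medicine → 0% → £0.00
Plush bear £30.51: toys, buyer-exempt → 0% → £0.00
Building blocks set £118.42: toys, buyer-exempt → 0% → £0.00
Laundry detergent £20.34: general merchandise → 8% → £1.63
Phone case £46.46: general merchandise → 8% → £3.72
Yo-yo £6.04: toys, buyer-exempt → 0% → £0.00
Cold medicine £15.12: OTC medicine → 0% → £0.00
RC car £46.85: toys, buyer-exempt → 0% → £0.00
Scented candle £29.47: general merchandise → 8% → £2.36
Total tax = £1.63 + £3.72 + £2.36 = £7.71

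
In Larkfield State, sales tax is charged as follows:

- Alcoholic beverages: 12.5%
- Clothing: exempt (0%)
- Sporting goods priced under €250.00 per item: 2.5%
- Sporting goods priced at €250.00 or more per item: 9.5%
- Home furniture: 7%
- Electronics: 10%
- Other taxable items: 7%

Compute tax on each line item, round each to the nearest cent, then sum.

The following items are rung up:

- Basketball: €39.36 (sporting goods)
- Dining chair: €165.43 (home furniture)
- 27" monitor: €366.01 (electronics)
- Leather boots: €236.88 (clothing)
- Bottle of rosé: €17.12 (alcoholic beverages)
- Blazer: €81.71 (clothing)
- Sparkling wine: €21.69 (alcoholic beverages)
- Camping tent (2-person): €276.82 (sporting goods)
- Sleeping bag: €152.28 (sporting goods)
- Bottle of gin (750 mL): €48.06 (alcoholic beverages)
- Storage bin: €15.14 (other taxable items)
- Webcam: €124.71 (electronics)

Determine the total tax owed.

€103.66

Basketball €39.36: sporting goods, under €250.00 → 2.5% → €0.98
Dining chair €165.43: home furniture → 7% → €11.58
27" monitor €366.01: electronics → 10% → €36.60
Leather boots €236.88: clothing → 0% → €0.00
Bottle of rosé €17.12: alcoholic beverages → 12.5% → €2.14
Blazer €81.71: clothing → 0% → €0.00
Sparkling wine €21.69: alcoholic beverages → 12.5% → €2.71
Camping tent (2-person) €276.82: sporting goods, €250.00 or more → 9.5% → €26.30
Sleeping bag €152.28: sporting goods, under €250.00 → 2.5% → €3.81
Bottle of gin (750 mL) €48.06: alcoholic beverages → 12.5% → €6.01
Storage bin €15.14: other taxable items → 7% → €1.06
Webcam €124.71: electronics → 10% → €12.47
Total tax = €0.98 + €11.58 + €36.60 + €2.14 + €2.71 + €26.30 + €3.81 + €6.01 + €1.06 + €12.47 = €103.66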